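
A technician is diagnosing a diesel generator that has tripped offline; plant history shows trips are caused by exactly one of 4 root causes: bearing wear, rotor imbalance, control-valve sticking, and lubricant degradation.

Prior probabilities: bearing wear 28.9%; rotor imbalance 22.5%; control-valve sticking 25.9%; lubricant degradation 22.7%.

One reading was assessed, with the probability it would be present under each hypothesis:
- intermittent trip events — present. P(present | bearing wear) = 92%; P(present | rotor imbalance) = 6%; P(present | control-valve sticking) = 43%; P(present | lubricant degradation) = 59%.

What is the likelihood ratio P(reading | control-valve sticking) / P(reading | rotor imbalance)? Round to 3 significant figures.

7.17

The Bayes factor is the ratio of the two likelihoods.
  control-valve sticking: 0.43
  rotor imbalance: 0.06
Bayes factor = 0.43 / 0.06 ≈ 7.17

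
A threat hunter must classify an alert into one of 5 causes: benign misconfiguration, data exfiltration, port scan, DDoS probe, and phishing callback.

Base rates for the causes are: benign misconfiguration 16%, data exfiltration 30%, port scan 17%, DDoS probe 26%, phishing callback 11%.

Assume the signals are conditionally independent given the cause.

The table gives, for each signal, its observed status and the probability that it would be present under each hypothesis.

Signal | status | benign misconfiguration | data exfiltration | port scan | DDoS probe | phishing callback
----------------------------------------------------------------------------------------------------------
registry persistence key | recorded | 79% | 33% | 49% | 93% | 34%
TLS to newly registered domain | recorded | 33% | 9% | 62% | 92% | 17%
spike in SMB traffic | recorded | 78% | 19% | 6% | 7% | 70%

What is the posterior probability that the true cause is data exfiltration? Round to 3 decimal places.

Multiply each prior by the joint likelihood of the signal pattern:
  benign misconfiguration: 0.16 × 0.79 × 0.33 × 0.78 = 0.032535
  data exfiltration: 0.30 × 0.33 × 0.09 × 0.19 = 0.0016929
  port scan: 0.17 × 0.49 × 0.62 × 0.06 = 0.0030988
  DDoS probe: 0.26 × 0.93 × 0.92 × 0.07 = 0.015572
  phishing callback: 0.11 × 0.34 × 0.17 × 0.70 = 0.0044506
Marginal likelihood of the evidence = 0.05735.
P(data exfiltration | evidence) = 0.0016929 / 0.05735 ≈ 0.030.

0.030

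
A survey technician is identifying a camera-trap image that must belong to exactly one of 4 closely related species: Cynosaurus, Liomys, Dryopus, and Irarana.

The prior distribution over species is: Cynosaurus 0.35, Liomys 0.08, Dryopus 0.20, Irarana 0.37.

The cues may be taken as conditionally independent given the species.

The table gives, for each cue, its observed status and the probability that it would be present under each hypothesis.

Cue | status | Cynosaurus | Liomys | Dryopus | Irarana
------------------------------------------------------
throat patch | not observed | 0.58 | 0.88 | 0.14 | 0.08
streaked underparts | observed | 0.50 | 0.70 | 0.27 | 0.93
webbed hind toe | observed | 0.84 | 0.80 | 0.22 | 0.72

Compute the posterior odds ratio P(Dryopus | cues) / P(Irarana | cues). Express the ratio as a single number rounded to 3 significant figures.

Unnormalized posterior weight (prior times the cue likelihoods) for each of the two hypotheses (using 1 − P(present | H) for each absent cue):
  Dryopus: 0.20 × (1 − 0.14) × 0.27 × 0.22 = 0.010217
  Irarana: 0.37 × (1 − 0.08) × 0.93 × 0.72 = 0.22793
Odds(Dryopus : Irarana) = 0.010217 / 0.22793 ≈ 0.0448.

0.0448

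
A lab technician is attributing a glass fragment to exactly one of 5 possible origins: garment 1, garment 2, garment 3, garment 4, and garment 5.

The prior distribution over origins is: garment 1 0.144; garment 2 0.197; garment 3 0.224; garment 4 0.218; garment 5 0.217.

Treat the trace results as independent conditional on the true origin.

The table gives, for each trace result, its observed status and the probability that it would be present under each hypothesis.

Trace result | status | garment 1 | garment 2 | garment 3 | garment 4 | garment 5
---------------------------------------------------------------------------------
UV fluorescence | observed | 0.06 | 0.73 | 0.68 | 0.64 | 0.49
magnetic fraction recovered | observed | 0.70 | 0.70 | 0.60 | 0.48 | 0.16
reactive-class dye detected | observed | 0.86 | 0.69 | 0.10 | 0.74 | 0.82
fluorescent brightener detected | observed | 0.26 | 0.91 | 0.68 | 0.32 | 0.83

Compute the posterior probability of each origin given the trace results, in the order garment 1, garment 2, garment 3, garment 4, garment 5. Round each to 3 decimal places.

0.014, 0.644, 0.063, 0.161, 0.118

By Bayes' rule with conditional independence, the unnormalized weight for each hypothesis is prior × ∏ likelihoods:
  garment 1: 0.144 × 0.06 × 0.70 × 0.86 × 0.26 = 0.0013523
  garment 2: 0.197 × 0.73 × 0.70 × 0.69 × 0.91 = 0.063209
  garment 3: 0.224 × 0.68 × 0.60 × 0.10 × 0.68 = 0.0062147
  garment 4: 0.218 × 0.64 × 0.48 × 0.74 × 0.32 = 0.015858
  garment 5: 0.217 × 0.49 × 0.16 × 0.82 × 0.83 = 0.011579
Normalizing constant Z = 0.0013523 + 0.063209 + 0.0062147 + 0.015858 + 0.011579 = 0.098213.
P(garment 1 | evidence) = 0.0013523 / 0.098213 ≈ 0.014
P(garment 2 | evidence) = 0.063209 / 0.098213 ≈ 0.644
P(garment 3 | evidence) = 0.0062147 / 0.098213 ≈ 0.063
P(garment 4 | evidence) = 0.015858 / 0.098213 ≈ 0.161
P(garment 5 | evidence) = 0.011579 / 0.098213 ≈ 0.118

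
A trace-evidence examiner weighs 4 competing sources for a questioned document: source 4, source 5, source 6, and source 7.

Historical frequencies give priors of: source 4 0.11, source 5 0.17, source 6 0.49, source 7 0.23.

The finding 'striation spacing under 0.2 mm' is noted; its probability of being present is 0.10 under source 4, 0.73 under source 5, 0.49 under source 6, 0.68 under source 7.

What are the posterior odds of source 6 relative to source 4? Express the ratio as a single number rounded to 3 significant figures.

21.8

Unnormalized posterior weight (prior times the finding likelihood) for each of the two hypotheses:
  source 6: 0.49 × 0.49 = 0.2401
  source 4: 0.11 × 0.10 = 0.011
Posterior odds = 0.2401 / 0.011 ≈ 21.8.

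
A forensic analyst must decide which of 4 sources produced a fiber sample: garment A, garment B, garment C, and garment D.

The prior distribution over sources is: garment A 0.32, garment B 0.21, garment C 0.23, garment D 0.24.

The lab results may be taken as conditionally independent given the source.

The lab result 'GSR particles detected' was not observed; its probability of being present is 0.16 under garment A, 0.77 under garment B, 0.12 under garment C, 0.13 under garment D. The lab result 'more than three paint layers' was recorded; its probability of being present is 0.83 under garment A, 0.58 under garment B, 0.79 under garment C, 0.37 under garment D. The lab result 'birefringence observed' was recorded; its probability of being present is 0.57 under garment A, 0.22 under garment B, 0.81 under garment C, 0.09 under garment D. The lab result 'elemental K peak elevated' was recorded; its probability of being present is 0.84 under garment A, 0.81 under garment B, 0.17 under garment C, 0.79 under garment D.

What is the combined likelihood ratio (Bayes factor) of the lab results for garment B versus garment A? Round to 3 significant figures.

Joint likelihood of the lab result pattern under each hypothesis (using 1 − P(present | H) for each absent lab result):
  garment B: (1 − 0.77) × 0.58 × 0.22 × 0.81 = 0.023772
  garment A: (1 − 0.16) × 0.83 × 0.57 × 0.84 = 0.33382
Bayes factor = 0.023772 / 0.33382 ≈ 0.0712

0.0712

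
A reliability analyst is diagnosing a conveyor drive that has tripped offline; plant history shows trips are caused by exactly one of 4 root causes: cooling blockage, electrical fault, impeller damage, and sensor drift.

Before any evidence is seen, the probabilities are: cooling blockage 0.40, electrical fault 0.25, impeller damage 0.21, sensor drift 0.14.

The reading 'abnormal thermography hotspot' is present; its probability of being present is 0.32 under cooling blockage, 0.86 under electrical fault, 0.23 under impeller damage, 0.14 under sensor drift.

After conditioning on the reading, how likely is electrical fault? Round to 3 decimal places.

0.523

By Bayes' rule, the unnormalized weight for each hypothesis is prior × likelihood:
  cooling blockage: 0.40 × 0.32 = 0.128
  electrical fault: 0.25 × 0.86 = 0.215
  impeller damage: 0.21 × 0.23 = 0.0483
  sensor drift: 0.14 × 0.14 = 0.0196
Marginal likelihood of the evidence = 0.4109.
P(electrical fault | evidence) = 0.215 / 0.4109 ≈ 0.523.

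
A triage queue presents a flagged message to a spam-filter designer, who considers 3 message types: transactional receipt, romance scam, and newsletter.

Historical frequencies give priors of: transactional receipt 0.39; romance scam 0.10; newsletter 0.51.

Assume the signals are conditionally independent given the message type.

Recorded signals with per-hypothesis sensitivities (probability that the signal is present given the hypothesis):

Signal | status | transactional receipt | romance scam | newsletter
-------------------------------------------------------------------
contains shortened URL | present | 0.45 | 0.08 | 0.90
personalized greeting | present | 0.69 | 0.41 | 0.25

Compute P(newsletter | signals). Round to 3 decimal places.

0.480

For each hypothesis, the unnormalized posterior weight is prior × product of the signal likelihoods:
  transactional receipt: 0.39 × 0.45 × 0.69 = 0.1211
  romance scam: 0.10 × 0.08 × 0.41 = 0.00328
  newsletter: 0.51 × 0.90 × 0.25 = 0.11475
Normalizing constant Z = 0.1211 + 0.00328 + 0.11475 = 0.23913.
P(newsletter | evidence) = 0.11475 / 0.23913 ≈ 0.480.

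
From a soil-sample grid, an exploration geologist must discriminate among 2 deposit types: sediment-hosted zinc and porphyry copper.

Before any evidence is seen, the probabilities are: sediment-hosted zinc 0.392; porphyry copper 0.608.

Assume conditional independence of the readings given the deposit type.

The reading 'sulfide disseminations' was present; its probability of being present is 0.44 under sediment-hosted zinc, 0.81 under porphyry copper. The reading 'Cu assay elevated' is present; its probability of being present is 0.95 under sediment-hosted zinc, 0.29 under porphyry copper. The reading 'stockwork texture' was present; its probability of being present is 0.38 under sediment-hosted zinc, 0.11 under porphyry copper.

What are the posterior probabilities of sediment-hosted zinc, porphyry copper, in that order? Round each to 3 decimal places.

Multiply each prior by the joint likelihood of the reading pattern:
  sediment-hosted zinc: 0.392 × 0.44 × 0.95 × 0.38 = 0.062265
  porphyry copper: 0.608 × 0.81 × 0.29 × 0.11 = 0.01571
The unnormalized weights sum to 0.077975.
P(sediment-hosted zinc | evidence) = 0.062265 / 0.077975 ≈ 0.799
P(porphyry copper | evidence) = 0.01571 / 0.077975 ≈ 0.201

0.799, 0.201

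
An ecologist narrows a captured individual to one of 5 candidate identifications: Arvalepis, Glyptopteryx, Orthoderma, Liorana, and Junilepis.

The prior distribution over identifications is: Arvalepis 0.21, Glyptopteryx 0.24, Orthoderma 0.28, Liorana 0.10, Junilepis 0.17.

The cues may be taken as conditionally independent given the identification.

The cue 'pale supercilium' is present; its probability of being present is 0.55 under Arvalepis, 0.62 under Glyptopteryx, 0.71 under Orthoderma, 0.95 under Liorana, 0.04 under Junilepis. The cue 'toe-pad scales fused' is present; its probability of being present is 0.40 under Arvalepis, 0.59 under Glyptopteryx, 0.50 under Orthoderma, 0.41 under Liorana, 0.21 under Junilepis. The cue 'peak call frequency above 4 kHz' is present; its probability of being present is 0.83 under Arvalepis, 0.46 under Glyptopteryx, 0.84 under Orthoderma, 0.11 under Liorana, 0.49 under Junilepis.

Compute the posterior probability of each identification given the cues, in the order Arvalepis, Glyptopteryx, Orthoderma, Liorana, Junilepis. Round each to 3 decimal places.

Multiply each prior by the joint likelihood of the cue pattern:
  Arvalepis: 0.21 × 0.55 × 0.40 × 0.83 = 0.038346
  Glyptopteryx: 0.24 × 0.62 × 0.59 × 0.46 = 0.040384
  Orthoderma: 0.28 × 0.71 × 0.50 × 0.84 = 0.083496
  Liorana: 0.10 × 0.95 × 0.41 × 0.11 = 0.0042845
  Junilepis: 0.17 × 0.04 × 0.21 × 0.49 = 0.00069972
Marginal likelihood of the evidence = 0.16721.
P(Arvalepis | evidence) = 0.038346 / 0.16721 ≈ 0.229
P(Glyptopteryx | evidence) = 0.040384 / 0.16721 ≈ 0.242
P(Orthoderma | evidence) = 0.083496 / 0.16721 ≈ 0.499
P(Liorana | evidence) = 0.0042845 / 0.16721 ≈ 0.026
P(Junilepis | evidence) = 0.00069972 / 0.16721 ≈ 0.004

0.229, 0.242, 0.499, 0.026, 0.004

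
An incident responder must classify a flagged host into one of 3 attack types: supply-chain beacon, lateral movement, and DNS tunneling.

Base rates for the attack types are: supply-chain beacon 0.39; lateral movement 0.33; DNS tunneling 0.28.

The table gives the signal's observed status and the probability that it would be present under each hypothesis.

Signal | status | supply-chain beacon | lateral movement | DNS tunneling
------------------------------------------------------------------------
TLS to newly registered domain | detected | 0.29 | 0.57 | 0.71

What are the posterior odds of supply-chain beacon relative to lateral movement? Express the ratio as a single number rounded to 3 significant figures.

0.601

Posterior odds equal prior odds times the likelihood ratio; only the two competing hypotheses matter.
  supply-chain beacon: 0.39 × 0.29 = 0.1131
  lateral movement: 0.33 × 0.57 = 0.1881
Posterior odds = 0.1131 / 0.1881 ≈ 0.601.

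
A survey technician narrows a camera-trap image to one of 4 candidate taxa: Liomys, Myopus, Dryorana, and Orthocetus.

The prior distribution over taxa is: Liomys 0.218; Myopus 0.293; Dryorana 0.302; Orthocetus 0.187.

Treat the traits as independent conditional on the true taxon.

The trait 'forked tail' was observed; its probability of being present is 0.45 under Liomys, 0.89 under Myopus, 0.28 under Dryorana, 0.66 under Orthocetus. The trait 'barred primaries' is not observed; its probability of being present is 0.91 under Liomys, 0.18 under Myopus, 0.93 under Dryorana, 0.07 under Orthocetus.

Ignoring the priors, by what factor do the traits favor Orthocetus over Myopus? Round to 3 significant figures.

The Bayes factor is the ratio of the joint likelihoods of the trait pattern under the two hypotheses (using 1 − P(present | H) for each absent trait).
  Orthocetus: 0.66 × (1 − 0.07) = 0.6138
  Myopus: 0.89 × (1 − 0.18) = 0.7298
Bayes factor = 0.6138 / 0.7298 ≈ 0.841

0.841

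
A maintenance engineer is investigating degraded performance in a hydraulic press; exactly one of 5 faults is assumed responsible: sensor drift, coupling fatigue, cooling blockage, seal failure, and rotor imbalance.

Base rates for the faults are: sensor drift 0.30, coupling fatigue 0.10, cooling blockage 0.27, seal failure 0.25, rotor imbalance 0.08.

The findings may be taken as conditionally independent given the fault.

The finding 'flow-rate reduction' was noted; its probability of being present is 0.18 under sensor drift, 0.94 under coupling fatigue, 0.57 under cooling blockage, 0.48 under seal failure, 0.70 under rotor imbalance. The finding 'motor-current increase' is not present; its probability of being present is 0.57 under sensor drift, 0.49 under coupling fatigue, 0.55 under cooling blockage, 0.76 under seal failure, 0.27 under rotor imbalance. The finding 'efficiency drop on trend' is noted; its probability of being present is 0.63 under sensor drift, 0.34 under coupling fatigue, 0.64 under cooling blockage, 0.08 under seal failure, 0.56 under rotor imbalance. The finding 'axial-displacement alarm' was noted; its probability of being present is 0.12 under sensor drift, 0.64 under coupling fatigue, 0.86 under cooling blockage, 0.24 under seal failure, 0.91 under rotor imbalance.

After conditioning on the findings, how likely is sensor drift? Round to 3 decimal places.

Multiply each prior by the joint likelihood of the evidence pattern (using 1 − P(present | H) for each absent finding):
  sensor drift: 0.30 × 0.18 × (1 − 0.57) × 0.63 × 0.12 = 0.0017554
  coupling fatigue: 0.10 × 0.94 × (1 − 0.49) × 0.34 × 0.64 = 0.010432
  cooling blockage: 0.27 × 0.57 × (1 − 0.55) × 0.64 × 0.86 = 0.038118
  seal failure: 0.25 × 0.48 × (1 − 0.76) × 0.08 × 0.24 = 0.00055296
  rotor imbalance: 0.08 × 0.70 × (1 − 0.27) × 0.56 × 0.91 = 0.020832
The unnormalized weights sum to 0.071691.
P(sensor drift | evidence) = 0.0017554 / 0.071691 ≈ 0.024.

0.024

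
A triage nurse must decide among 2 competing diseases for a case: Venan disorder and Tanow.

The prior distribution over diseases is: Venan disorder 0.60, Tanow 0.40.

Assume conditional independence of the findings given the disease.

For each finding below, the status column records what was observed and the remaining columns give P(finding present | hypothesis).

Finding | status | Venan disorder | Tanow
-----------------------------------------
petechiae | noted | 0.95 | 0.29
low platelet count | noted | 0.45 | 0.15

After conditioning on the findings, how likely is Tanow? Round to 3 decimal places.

By Bayes' rule with conditional independence, the unnormalized weight for each hypothesis is prior × ∏ likelihoods:
  Venan disorder: 0.60 × 0.95 × 0.45 = 0.2565
  Tanow: 0.40 × 0.29 × 0.15 = 0.0174
Marginal likelihood of the evidence = 0.2739.
P(Tanow | evidence) = 0.0174 / 0.2739 ≈ 0.064.

0.064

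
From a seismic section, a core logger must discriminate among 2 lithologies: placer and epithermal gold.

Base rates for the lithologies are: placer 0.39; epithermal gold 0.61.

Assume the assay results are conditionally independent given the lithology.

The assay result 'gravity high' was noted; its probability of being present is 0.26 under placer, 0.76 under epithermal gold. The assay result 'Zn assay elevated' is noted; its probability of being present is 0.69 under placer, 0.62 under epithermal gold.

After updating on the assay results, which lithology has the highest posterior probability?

epithermal gold

By Bayes' rule with conditional independence, the unnormalized weight for each hypothesis is prior × ∏ likelihoods:
  placer: 0.39 × 0.26 × 0.69 = 0.069966
  epithermal gold: 0.61 × 0.76 × 0.62 = 0.28743
Marginal likelihood of the evidence = 0.3574.
P(placer | evidence) ≈ 0.069966 / 0.3574 ≈ 0.196
P(epithermal gold | evidence) ≈ 0.28743 / 0.3574 ≈ 0.804
The largest is 0.804, so epithermal gold is most probable.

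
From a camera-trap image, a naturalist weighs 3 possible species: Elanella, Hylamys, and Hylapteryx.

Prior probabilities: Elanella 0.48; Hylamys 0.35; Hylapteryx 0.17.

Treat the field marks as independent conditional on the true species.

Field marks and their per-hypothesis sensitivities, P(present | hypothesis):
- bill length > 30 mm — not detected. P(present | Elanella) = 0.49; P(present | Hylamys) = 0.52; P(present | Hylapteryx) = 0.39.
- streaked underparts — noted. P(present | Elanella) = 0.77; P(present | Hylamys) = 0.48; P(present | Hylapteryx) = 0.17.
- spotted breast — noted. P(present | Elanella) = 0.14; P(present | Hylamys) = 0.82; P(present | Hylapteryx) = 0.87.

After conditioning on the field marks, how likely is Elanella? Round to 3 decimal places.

0.245

Multiply each prior by the joint likelihood of the field mark pattern (using 1 − P(present | H) for each absent field mark):
  Elanella: 0.48 × (1 − 0.49) × 0.77 × 0.14 = 0.026389
  Hylamys: 0.35 × (1 − 0.52) × 0.48 × 0.82 = 0.066125
  Hylapteryx: 0.17 × (1 − 0.39) × 0.17 × 0.87 = 0.015337
Normalizing constant Z = 0.026389 + 0.066125 + 0.015337 = 0.10785.
P(Elanella | evidence) = 0.026389 / 0.10785 ≈ 0.245.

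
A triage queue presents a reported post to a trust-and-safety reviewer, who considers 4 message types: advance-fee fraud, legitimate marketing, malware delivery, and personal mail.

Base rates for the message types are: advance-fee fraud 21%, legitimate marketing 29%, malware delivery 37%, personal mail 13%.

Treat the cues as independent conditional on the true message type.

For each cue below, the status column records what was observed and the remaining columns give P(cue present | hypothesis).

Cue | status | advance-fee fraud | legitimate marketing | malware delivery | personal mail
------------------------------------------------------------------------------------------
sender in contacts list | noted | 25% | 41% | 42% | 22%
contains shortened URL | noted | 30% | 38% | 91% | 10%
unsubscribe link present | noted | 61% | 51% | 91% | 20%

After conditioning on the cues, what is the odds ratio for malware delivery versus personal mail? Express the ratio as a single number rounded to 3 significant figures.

Posterior odds equal prior odds times the likelihood ratio; only the two competing hypotheses matter.
  malware delivery: 0.37 × 0.42 × 0.91 × 0.91 = 0.12869
  personal mail: 0.13 × 0.22 × 0.10 × 0.20 = 0.000572
Odds(malware delivery : personal mail) = 0.12869 / 0.000572 ≈ 225.

225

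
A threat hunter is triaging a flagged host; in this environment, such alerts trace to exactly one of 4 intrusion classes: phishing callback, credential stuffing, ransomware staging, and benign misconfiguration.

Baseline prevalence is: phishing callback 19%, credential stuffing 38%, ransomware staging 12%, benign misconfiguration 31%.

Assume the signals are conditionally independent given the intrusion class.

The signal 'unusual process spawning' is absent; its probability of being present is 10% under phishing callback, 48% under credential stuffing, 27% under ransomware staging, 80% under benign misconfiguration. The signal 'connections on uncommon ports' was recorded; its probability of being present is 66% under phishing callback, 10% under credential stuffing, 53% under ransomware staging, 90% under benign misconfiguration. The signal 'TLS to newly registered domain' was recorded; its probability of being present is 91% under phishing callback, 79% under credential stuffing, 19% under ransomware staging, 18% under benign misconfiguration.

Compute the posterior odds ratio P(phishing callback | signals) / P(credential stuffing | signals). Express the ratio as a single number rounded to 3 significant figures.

Posterior odds equal prior odds times the likelihood ratio; only the two competing hypotheses matter (using 1 − P(present | H) for each absent signal).
  phishing callback: 0.19 × (1 − 0.10) × 0.66 × 0.91 = 0.1027
  credential stuffing: 0.38 × (1 − 0.48) × 0.10 × 0.79 = 0.01561
Posterior odds = 0.1027 / 0.01561 ≈ 6.58.

6.58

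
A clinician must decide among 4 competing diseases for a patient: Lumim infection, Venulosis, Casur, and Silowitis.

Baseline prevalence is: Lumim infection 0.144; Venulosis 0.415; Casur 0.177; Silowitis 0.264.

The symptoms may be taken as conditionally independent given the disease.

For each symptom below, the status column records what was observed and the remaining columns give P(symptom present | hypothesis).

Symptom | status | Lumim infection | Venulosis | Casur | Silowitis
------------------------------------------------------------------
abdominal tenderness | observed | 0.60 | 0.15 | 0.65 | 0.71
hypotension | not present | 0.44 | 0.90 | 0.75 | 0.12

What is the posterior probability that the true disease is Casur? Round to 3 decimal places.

0.116

By Bayes' rule with conditional independence, the unnormalized weight for each hypothesis is prior × ∏ likelihoods (using 1 − P(present | H) for each absent symptom):
  Lumim infection: 0.144 × 0.60 × (1 − 0.44) = 0.048384
  Venulosis: 0.415 × 0.15 × (1 − 0.90) = 0.006225
  Casur: 0.177 × 0.65 × (1 − 0.75) = 0.028762
  Silowitis: 0.264 × 0.71 × (1 − 0.12) = 0.16495
The unnormalized weights sum to 0.24832.
P(Casur | evidence) = 0.028762 / 0.24832 ≈ 0.116.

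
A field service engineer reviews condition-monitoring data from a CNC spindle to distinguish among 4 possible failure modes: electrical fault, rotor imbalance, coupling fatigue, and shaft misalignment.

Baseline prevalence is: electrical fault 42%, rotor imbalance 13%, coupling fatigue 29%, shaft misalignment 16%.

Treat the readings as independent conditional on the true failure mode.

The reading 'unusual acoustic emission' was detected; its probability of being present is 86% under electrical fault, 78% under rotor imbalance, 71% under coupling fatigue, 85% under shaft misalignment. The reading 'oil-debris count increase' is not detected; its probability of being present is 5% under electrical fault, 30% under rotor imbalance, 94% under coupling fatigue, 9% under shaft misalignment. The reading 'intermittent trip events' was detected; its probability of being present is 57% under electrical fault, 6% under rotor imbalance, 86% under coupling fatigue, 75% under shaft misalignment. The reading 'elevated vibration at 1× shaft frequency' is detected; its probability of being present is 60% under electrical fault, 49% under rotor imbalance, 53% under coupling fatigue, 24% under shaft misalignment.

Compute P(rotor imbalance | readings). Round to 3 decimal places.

0.014

By Bayes' rule with conditional independence, the unnormalized weight for each hypothesis is prior × ∏ likelihoods (using 1 − P(present | H) for each absent reading):
  electrical fault: 0.42 × 0.86 × (1 − 0.05) × 0.57 × 0.60 = 0.11735
  rotor imbalance: 0.13 × 0.78 × (1 − 0.30) × 0.06 × 0.49 = 0.0020868
  coupling fatigue: 0.29 × 0.71 × (1 − 0.94) × 0.86 × 0.53 = 0.005631
  shaft misalignment: 0.16 × 0.85 × (1 − 0.09) × 0.75 × 0.24 = 0.022277
The unnormalized weights sum to 0.14735.
P(rotor imbalance | evidence) = 0.0020868 / 0.14735 ≈ 0.014.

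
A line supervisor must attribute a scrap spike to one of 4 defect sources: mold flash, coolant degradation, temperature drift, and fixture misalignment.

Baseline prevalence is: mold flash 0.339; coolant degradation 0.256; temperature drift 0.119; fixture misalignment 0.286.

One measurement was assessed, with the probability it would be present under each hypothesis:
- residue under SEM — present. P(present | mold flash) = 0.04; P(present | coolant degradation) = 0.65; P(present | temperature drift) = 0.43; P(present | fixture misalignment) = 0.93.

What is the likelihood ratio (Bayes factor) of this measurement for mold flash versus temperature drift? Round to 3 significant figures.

Likelihood of this measurement under each hypothesis:
  mold flash: 0.04
  temperature drift: 0.43
Bayes factor = 0.04 / 0.43 ≈ 0.0930

0.0930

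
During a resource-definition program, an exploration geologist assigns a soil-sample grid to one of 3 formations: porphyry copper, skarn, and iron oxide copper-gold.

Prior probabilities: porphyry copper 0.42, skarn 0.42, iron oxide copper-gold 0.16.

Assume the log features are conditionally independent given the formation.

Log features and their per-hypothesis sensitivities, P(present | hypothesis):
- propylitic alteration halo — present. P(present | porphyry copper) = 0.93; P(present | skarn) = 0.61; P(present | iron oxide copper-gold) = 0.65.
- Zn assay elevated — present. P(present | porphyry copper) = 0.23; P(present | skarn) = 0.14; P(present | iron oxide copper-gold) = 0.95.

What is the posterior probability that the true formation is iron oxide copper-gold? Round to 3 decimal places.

0.440

For each hypothesis, the unnormalized posterior weight is prior × product of the log feature likelihoods:
  porphyry copper: 0.42 × 0.93 × 0.23 = 0.089838
  skarn: 0.42 × 0.61 × 0.14 = 0.035868
  iron oxide copper-gold: 0.16 × 0.65 × 0.95 = 0.0988
Marginal likelihood of the evidence = 0.22451.
P(iron oxide copper-gold | evidence) = 0.0988 / 0.22451 ≈ 0.440.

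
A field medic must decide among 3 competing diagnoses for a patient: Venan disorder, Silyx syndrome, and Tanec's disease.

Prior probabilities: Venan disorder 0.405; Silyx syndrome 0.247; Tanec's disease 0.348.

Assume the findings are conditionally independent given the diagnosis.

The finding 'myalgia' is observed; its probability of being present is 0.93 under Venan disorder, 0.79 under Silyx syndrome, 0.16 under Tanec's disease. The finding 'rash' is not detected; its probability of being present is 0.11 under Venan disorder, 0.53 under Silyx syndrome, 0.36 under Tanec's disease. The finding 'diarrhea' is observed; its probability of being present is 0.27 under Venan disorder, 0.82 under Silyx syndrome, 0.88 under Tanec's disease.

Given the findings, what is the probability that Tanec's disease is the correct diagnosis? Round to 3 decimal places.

Multiply each prior by the joint likelihood of the evidence pattern (using 1 − P(present | H) for each absent finding):
  Venan disorder: 0.405 × 0.93 × (1 − 0.11) × 0.27 = 0.090509
  Silyx syndrome: 0.247 × 0.79 × (1 − 0.53) × 0.82 = 0.075203
  Tanec's disease: 0.348 × 0.16 × (1 − 0.36) × 0.88 = 0.031359
The unnormalized weights sum to 0.19707.
P(Tanec's disease | evidence) = 0.031359 / 0.19707 ≈ 0.159.

0.159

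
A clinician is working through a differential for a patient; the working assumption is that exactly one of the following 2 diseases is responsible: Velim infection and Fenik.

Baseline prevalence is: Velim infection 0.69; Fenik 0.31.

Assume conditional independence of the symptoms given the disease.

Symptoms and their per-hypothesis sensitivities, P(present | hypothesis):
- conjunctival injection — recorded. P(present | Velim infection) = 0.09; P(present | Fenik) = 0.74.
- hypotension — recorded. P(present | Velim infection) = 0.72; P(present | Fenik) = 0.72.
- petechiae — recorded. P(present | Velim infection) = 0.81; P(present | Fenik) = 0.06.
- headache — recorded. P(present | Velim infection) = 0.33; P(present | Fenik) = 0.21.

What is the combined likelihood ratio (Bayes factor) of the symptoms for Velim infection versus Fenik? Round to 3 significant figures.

2.58

Take the product of per-symptom likelihoods under each hypothesis, then divide.
  Velim infection: 0.09 × 0.72 × 0.81 × 0.33 = 0.017321
  Fenik: 0.74 × 0.72 × 0.06 × 0.21 = 0.0067133
Bayes factor = 0.017321 / 0.0067133 ≈ 2.58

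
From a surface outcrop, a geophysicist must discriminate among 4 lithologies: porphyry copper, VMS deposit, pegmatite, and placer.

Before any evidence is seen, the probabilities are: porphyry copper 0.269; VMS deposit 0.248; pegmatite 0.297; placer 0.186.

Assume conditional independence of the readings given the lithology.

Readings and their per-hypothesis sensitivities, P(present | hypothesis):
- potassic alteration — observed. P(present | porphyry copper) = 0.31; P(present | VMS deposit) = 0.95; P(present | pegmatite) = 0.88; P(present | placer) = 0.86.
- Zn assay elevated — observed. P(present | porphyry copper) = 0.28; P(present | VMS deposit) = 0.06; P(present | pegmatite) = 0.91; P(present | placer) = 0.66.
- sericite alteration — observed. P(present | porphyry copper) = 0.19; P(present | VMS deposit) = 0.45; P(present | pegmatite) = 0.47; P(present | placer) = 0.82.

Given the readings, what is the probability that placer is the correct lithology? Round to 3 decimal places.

Multiply each prior by the joint likelihood of the reading pattern:
  porphyry copper: 0.269 × 0.31 × 0.28 × 0.19 = 0.0044363
  VMS deposit: 0.248 × 0.95 × 0.06 × 0.45 = 0.0063612
  pegmatite: 0.297 × 0.88 × 0.91 × 0.47 = 0.11178
  placer: 0.186 × 0.86 × 0.66 × 0.82 = 0.08657
Marginal likelihood of the evidence = 0.20915.
P(placer | evidence) = 0.08657 / 0.20915 ≈ 0.414.

0.414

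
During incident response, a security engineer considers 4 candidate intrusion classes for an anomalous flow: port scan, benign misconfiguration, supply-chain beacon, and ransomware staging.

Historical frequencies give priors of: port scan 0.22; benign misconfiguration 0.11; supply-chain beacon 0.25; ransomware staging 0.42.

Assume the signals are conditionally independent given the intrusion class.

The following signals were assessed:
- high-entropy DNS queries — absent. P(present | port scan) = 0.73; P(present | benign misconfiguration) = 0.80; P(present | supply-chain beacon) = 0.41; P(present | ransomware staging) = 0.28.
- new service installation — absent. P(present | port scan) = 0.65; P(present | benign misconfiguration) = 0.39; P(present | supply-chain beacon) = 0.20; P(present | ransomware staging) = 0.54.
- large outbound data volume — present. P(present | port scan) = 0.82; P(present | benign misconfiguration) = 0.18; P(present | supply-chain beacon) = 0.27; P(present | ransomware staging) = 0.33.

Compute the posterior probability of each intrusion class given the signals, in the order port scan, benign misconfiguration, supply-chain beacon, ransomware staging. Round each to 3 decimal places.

0.175, 0.025, 0.328, 0.472

For each hypothesis, the unnormalized posterior weight is prior × product of the signal likelihoods (using 1 − P(present | H) for each absent signal):
  port scan: 0.22 × (1 − 0.73) × (1 − 0.65) × 0.82 = 0.017048
  benign misconfiguration: 0.11 × (1 − 0.80) × (1 − 0.39) × 0.18 = 0.0024156
  supply-chain beacon: 0.25 × (1 − 0.41) × (1 − 0.20) × 0.27 = 0.03186
  ransomware staging: 0.42 × (1 − 0.28) × (1 − 0.54) × 0.33 = 0.045904
Marginal likelihood of the evidence = 0.097228.
P(port scan | evidence) = 0.017048 / 0.097228 ≈ 0.175
P(benign misconfiguration | evidence) = 0.0024156 / 0.097228 ≈ 0.025
P(supply-chain beacon | evidence) = 0.03186 / 0.097228 ≈ 0.328
P(ransomware staging | evidence) = 0.045904 / 0.097228 ≈ 0.472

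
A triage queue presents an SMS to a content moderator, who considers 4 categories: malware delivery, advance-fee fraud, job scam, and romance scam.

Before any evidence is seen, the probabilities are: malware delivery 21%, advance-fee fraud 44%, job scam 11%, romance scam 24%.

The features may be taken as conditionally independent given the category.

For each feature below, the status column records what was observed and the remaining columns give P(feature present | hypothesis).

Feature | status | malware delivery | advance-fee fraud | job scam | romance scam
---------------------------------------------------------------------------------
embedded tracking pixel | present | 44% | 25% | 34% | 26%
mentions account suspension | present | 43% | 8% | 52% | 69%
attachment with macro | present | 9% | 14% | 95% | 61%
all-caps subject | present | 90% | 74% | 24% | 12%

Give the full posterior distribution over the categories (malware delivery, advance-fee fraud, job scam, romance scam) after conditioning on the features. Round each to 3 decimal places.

0.275, 0.078, 0.378, 0.269

By Bayes' rule with conditional independence, the unnormalized weight for each hypothesis is prior × ∏ likelihoods:
  malware delivery: 0.21 × 0.44 × 0.43 × 0.09 × 0.90 = 0.0032183
  advance-fee fraud: 0.44 × 0.25 × 0.08 × 0.14 × 0.74 = 0.00091168
  job scam: 0.11 × 0.34 × 0.52 × 0.95 × 0.24 = 0.0044341
  romance scam: 0.24 × 0.26 × 0.69 × 0.61 × 0.12 = 0.0031517
Normalizing constant Z = 0.0032183 + 0.00091168 + 0.0044341 + 0.0031517 = 0.011716.
P(malware delivery | evidence) = 0.0032183 / 0.011716 ≈ 0.275
P(advance-fee fraud | evidence) = 0.00091168 / 0.011716 ≈ 0.078
P(job scam | evidence) = 0.0044341 / 0.011716 ≈ 0.378
P(romance scam | evidence) = 0.0031517 / 0.011716 ≈ 0.269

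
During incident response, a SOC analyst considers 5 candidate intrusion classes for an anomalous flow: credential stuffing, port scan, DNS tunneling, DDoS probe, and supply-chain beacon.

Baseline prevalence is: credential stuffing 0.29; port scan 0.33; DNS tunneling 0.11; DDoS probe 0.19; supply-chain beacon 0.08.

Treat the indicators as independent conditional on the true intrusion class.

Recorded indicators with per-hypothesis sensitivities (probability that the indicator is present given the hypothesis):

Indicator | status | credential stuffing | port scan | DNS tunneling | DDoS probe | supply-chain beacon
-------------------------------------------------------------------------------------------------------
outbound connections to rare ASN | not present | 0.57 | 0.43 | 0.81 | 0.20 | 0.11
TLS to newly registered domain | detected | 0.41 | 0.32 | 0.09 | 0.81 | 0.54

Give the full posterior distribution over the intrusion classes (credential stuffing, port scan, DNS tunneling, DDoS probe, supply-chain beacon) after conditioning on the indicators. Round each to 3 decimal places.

For each hypothesis, the unnormalized posterior weight is prior × product of the indicator likelihoods (using 1 − P(present | H) for each absent indicator):
  credential stuffing: 0.29 × (1 − 0.57) × 0.41 = 0.051127
  port scan: 0.33 × (1 − 0.43) × 0.32 = 0.060192
  DNS tunneling: 0.11 × (1 − 0.81) × 0.09 = 0.001881
  DDoS probe: 0.19 × (1 − 0.20) × 0.81 = 0.12312
  supply-chain beacon: 0.08 × (1 − 0.11) × 0.54 = 0.038448
The unnormalized weights sum to 0.27477.
P(credential stuffing | evidence) = 0.051127 / 0.27477 ≈ 0.186
P(port scan | evidence) = 0.060192 / 0.27477 ≈ 0.219
P(DNS tunneling | evidence) = 0.001881 / 0.27477 ≈ 0.007
P(DDoS probe | evidence) = 0.12312 / 0.27477 ≈ 0.448
P(supply-chain beacon | evidence) = 0.038448 / 0.27477 ≈ 0.140

0.186, 0.219, 0.007, 0.448, 0.140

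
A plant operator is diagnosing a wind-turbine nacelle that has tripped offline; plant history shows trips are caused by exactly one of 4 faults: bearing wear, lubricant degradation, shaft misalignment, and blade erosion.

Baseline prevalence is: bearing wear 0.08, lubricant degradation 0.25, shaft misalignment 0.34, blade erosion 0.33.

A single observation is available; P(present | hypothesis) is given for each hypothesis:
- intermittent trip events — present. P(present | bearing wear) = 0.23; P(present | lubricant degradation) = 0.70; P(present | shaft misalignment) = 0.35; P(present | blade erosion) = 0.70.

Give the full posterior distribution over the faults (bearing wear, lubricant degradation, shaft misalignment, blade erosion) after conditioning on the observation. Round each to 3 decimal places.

For each hypothesis, the unnormalized posterior weight is prior × likelihood:
  bearing wear: 0.08 × 0.23 = 0.0184
  lubricant degradation: 0.25 × 0.70 = 0.175
  shaft misalignment: 0.34 × 0.35 = 0.119
  blade erosion: 0.33 × 0.70 = 0.231
Marginal likelihood of the evidence = 0.5434.
P(bearing wear | evidence) = 0.0184 / 0.5434 ≈ 0.034
P(lubricant degradation | evidence) = 0.175 / 0.5434 ≈ 0.322
P(shaft misalignment | evidence) = 0.119 / 0.5434 ≈ 0.219
P(blade erosion | evidence) = 0.231 / 0.5434 ≈ 0.425

0.034, 0.322, 0.219, 0.425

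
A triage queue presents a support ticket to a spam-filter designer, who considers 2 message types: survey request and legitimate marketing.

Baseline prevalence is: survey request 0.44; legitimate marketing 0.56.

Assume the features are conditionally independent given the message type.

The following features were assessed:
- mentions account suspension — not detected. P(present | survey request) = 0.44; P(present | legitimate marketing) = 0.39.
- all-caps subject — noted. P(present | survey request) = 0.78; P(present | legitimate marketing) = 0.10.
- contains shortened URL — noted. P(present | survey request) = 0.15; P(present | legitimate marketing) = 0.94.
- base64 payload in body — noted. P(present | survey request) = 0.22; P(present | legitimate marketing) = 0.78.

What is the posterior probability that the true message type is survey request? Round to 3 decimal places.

0.202

For each hypothesis, the unnormalized posterior weight is prior × product of the feature likelihoods (using 1 − P(present | H) for each absent feature):
  survey request: 0.44 × (1 − 0.44) × 0.78 × 0.15 × 0.22 = 0.0063423
  legitimate marketing: 0.56 × (1 − 0.39) × 0.10 × 0.94 × 0.78 = 0.025046
The unnormalized weights sum to 0.031388.
P(survey request | evidence) = 0.0063423 / 0.031388 ≈ 0.202.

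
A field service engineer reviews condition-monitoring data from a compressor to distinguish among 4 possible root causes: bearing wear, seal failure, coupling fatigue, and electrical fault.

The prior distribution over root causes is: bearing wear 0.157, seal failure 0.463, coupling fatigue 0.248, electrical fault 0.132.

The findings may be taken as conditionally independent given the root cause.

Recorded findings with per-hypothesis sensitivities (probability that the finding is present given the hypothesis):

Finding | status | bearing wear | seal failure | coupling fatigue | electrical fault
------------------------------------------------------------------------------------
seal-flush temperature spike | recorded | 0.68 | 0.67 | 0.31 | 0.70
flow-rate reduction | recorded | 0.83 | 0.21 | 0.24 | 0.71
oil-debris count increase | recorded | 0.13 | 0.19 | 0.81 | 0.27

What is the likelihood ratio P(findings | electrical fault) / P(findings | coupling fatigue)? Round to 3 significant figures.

2.23

The Bayes factor is the ratio of the joint likelihoods of the evidence pattern under the two hypotheses.
  electrical fault: 0.70 × 0.71 × 0.27 = 0.13419
  coupling fatigue: 0.31 × 0.24 × 0.81 = 0.060264
Bayes factor = 0.13419 / 0.060264 ≈ 2.23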